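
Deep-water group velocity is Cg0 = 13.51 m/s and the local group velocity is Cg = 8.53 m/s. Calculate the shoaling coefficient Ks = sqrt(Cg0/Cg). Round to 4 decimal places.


Ks = sqrt(Cg0 / Cg)
Ks = sqrt(13.51 / 8.53)
Ks = sqrt(1.5838)
Ks = 1.2585

1.2585


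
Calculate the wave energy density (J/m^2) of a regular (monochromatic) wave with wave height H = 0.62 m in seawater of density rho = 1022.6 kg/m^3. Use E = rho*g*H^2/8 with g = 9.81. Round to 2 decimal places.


E = (1/8) * rho * g * H^2
E = (1/8) * 1022.6 * 9.81 * 0.62^2
E = 0.125 * 1022.6 * 9.81 * 0.3844
E = 482.02 J/m^2

482.02


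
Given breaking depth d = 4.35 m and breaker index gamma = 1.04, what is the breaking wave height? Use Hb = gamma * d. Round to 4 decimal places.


Hb = gamma * d
Hb = 1.04 * 4.35
Hb = 4.5240 m

4.5240


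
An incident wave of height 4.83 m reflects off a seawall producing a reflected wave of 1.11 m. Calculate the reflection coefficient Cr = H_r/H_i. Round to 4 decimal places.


Cr = H_r / H_i
Cr = 1.11 / 4.83
Cr = 0.2298

0.2298


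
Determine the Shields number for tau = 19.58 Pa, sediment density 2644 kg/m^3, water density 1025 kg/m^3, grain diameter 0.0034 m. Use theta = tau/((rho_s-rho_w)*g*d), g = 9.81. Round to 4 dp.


theta = tau / ((rho_s - rho_w) * g * d)
rho_s - rho_w = 2644 - 1025 = 1619
Denominator = 1619 * 9.81 * 0.0034 = 54.000126
theta = 19.58 / 54.000126
theta = 0.3626

0.3626


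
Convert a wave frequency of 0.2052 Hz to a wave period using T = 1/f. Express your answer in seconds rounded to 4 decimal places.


T = 1 / f
T = 1 / 0.2052
T = 4.8733 s

4.8733


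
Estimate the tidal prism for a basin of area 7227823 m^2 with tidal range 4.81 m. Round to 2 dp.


Tidal prism = Area * Tidal range
P = 7227823 * 4.81
P = 34765828.63 m^3

34765828.63


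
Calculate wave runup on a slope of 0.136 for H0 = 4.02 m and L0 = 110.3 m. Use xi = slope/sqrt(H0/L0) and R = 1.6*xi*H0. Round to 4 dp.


xi = slope / sqrt(H0/L0)
H0/L0 = 4.02/110.3 = 0.036446
sqrt(0.036446) = 0.190909
xi = 0.136 / 0.190909 = 0.712383
R = 1.6 * xi * H0 = 1.6 * 0.712383 * 4.02
R = 4.5820 m

4.5820


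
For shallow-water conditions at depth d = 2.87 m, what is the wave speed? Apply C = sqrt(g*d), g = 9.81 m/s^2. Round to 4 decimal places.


Using the shallow-water approximation:
C = sqrt(g * d) = sqrt(9.81 * 2.87)
C = sqrt(28.1547)
C = 5.3061 m/s

5.3061


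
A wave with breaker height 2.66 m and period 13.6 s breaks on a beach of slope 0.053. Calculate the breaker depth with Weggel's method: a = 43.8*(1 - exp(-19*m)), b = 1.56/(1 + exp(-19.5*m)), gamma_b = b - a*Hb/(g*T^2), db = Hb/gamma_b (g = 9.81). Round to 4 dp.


a = 43.8 * (1 - exp(-19 * m))
exp(-19 * 0.053) = exp(-1.0070) = 0.365313
a = 43.8 * (1 - 0.365313) = 27.799278
b = 1.56 / (1 + exp(-19.5 * m))
exp(-19.5 * 0.053) = exp(-1.0335) = 0.355760
b = 1.56 / (1 + 0.355760) = 1.150646
Hb / (g * T^2) = 2.66 / (9.81 * 13.6^2) = 2.66 / 1814.4576 = 0.00146600
gamma_b = b - a * Hb/(g*T^2) = 1.150646 - 27.799278 * 0.00146600 = 1.109893
db = Hb / gamma_b = 2.66 / 1.109893
db = 2.3966 m

2.3966


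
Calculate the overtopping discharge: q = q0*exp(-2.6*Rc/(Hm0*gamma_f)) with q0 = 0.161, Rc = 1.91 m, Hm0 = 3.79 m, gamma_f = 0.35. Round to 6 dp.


q = q0 * exp(-2.6 * Rc / (Hm0 * gamma_f))
Exponent = -2.6 * 1.91 / (3.79 * 0.35)
= -2.6 * 1.91 / 1.3265
= -3.743686
exp(-3.743686) = 0.023667
q = 0.161 * 0.023667
q = 0.003810 m^3/s/m

0.003810


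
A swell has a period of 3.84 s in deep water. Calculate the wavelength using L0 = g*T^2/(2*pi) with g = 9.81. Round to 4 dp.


L0 = g * T^2 / (2 * pi)
L0 = 9.81 * 3.84^2 / (2 * pi)
L0 = 9.81 * 14.7456 / 6.28319
L0 = 144.6543 / 6.28319
L0 = 23.0225 m

23.0225


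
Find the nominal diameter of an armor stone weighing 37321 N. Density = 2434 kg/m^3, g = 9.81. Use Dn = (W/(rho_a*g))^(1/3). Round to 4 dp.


V = W / (rho_a * g)
V = 37321 / (2434 * 9.81)
V = 37321 / 23877.54
V = 1.563017 m^3
Dn = V^(1/3) = 1.563017^(1/3)
Dn = 1.1605 m

1.1605


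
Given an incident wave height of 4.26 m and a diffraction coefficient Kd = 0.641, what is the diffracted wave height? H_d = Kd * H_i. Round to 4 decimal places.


H_d = Kd * H_i
H_d = 0.641 * 4.26
H_d = 2.7307 m

2.7307


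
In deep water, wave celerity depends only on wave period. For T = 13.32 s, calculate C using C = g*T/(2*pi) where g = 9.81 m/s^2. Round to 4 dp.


We use the deep-water celerity formula:
C = g * T / (2 * pi)
C = 9.81 * 13.32 / (2 * 3.14159...)
C = 130.669200 / 6.283185
C = 20.7966 m/s

20.7966


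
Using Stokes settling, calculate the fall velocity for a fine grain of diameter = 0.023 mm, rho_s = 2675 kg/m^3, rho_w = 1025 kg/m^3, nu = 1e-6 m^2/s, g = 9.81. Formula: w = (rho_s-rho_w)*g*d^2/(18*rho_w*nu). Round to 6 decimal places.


w = (rho_s - rho_w) * g * d^2 / (18 * rho_w * nu)
d = 0.023 mm = 0.000023 m
rho_s - rho_w = 2675 - 1025 = 1650
Numerator = 1650 * 9.81 * (0.000023)^2 = 0.000008562659
Denominator = 18 * 1025 * 1e-6 = 0.018450
w = 0.000464 m/s

0.000464


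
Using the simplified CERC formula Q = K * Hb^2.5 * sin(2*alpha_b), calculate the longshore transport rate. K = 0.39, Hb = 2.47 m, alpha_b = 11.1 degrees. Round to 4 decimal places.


Q = K * Hb^2.5 * sin(2 * alpha_b)
Hb^2.5 = 2.47^2.5 = 9.588317
sin(2 * 11.1) = sin(22.2) = 0.377841
Q = 0.39 * 9.588317 * 0.377841
Q = 1.4129 m^3/s

1.4129


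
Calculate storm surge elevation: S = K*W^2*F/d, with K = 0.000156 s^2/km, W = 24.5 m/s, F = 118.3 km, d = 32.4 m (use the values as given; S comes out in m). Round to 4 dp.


S = K * W^2 * F / d
W^2 = 24.5^2 = 600.25
S = 0.000156 * 600.25 * 118.3 / 32.4
Numerator = 0.000156 * 600.25 * 118.3 = 11.077494
S = 11.077494 / 32.4 = 0.3419 m

0.3419


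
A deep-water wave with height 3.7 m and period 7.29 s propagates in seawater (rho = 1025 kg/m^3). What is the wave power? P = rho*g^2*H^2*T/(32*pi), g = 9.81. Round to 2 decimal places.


P = rho * g^2 * H^2 * T / (32 * pi)
P = 1025 * 9.81^2 * 3.7^2 * 7.29 / (32 * pi)
P = 1025 * 96.2361 * 13.6900 * 7.29 / 100.53096
P = 97924.87 W/m

97924.87


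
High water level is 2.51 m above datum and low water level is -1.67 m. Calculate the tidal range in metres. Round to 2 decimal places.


Tidal range = High water - Low water
Tidal range = 2.51 - (-1.67)
Tidal range = 4.18 m

4.18


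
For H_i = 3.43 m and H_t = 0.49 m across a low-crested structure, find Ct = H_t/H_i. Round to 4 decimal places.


Ct = H_t / H_i
Ct = 0.49 / 3.43
Ct = 0.1429

0.1429


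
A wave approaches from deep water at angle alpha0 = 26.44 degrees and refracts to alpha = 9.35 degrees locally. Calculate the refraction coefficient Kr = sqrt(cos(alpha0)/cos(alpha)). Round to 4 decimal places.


Kr = sqrt(cos(alpha0) / cos(alpha))
cos(26.44) = 0.895401
cos(9.35) = 0.986714
Kr = sqrt(0.895401 / 0.986714)
Kr = sqrt(0.907457)
Kr = 0.9526

0.9526


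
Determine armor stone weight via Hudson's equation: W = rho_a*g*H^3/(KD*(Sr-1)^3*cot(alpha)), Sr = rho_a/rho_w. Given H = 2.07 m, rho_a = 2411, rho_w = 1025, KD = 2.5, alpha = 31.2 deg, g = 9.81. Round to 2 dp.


Sr = rho_a / rho_w = 2411 / 1025 = 2.352195
(Sr - 1) = 1.352195
(Sr - 1)^3 = 2.472396
cot(31.2) = 1 / tan(31.2) = 1 / 0.605622 = 1.651196
Numerator = 2411 * 9.81 * 2.07^3 = 209786.3632
Denominator = 2.5 * 2.472396 * 1.651196 = 10.206029
W = 209786.3632 / 10.206029
W = 20555.14 N

20555.14


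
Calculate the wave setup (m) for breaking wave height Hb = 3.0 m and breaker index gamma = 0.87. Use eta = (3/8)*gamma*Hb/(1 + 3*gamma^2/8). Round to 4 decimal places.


eta = (3/8) * gamma * Hb / (1 + 3*gamma^2/8)
Numerator = (3/8) * 0.87 * 3.0 = 0.978750
Denominator = 1 + 3*0.87^2/8 = 1 + 0.283838 = 1.283838
eta = 0.978750 / 1.283838
eta = 0.7624 m

0.7624


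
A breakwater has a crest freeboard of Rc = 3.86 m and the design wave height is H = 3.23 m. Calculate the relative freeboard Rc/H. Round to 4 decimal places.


Relative freeboard = Rc / H
= 3.86 / 3.23
= 1.1950

1.1950


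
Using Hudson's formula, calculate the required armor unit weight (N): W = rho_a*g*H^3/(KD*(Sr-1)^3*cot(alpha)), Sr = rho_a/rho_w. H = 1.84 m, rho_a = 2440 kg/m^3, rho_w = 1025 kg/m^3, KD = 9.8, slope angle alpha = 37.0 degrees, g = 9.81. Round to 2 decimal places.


Sr = rho_a / rho_w = 2440 / 1025 = 2.380488
(Sr - 1) = 1.380488
(Sr - 1)^3 = 2.630860
cot(37.0) = 1 / tan(37.0) = 1 / 0.753554 = 1.327045
Numerator = 2440 * 9.81 * 1.84^3 = 149111.8995
Denominator = 9.8 * 2.630860 * 1.327045 = 34.214436
W = 149111.8995 / 34.214436
W = 4358.16 N

4358.16


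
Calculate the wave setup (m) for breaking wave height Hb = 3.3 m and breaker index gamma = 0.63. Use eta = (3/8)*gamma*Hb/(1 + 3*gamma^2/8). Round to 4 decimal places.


eta = (3/8) * gamma * Hb / (1 + 3*gamma^2/8)
Numerator = (3/8) * 0.63 * 3.3 = 0.779625
Denominator = 1 + 3*0.63^2/8 = 1 + 0.148838 = 1.148838
eta = 0.779625 / 1.148838
eta = 0.6786 m

0.6786


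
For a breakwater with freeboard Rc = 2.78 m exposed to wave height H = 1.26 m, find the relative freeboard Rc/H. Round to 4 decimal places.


Relative freeboard = Rc / H
= 2.78 / 1.26
= 2.2063

2.2063


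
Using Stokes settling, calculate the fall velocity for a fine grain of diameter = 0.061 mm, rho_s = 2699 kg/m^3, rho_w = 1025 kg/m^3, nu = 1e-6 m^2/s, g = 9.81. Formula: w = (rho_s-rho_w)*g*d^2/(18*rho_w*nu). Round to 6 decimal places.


w = (rho_s - rho_w) * g * d^2 / (18 * rho_w * nu)
d = 0.061 mm = 0.000061 m
rho_s - rho_w = 2699 - 1025 = 1674
Numerator = 1674 * 9.81 * (0.000061)^2 = 0.000061106039
Denominator = 18 * 1025 * 1e-6 = 0.018450
w = 0.003312 m/s

0.003312


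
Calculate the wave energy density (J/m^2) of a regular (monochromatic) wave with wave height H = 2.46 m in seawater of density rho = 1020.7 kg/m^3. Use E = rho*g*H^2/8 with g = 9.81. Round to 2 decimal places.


E = (1/8) * rho * g * H^2
E = (1/8) * 1020.7 * 9.81 * 2.46^2
E = 0.125 * 1020.7 * 9.81 * 6.0516
E = 7574.38 J/m^2

7574.38


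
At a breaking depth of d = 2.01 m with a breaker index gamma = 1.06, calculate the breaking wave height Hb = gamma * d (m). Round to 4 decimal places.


Hb = gamma * d
Hb = 1.06 * 2.01
Hb = 2.1306 m

2.1306


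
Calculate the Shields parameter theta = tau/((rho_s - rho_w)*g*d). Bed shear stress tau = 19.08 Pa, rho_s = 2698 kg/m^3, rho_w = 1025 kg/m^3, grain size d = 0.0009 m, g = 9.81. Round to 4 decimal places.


theta = tau / ((rho_s - rho_w) * g * d)
rho_s - rho_w = 2698 - 1025 = 1673
Denominator = 1673 * 9.81 * 0.0009 = 14.770917
theta = 19.08 / 14.770917
theta = 1.2917

1.2917


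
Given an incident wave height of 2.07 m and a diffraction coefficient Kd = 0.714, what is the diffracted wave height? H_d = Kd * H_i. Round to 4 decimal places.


H_d = Kd * H_i
H_d = 0.714 * 2.07
H_d = 1.4780 m

1.4780


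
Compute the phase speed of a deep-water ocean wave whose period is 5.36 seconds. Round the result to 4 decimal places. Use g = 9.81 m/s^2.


We use the deep-water celerity formula:
C = g * T / (2 * pi)
C = 9.81 * 5.36 / (2 * 3.14159...)
C = 52.581600 / 6.283185
C = 8.3686 m/s

8.3686


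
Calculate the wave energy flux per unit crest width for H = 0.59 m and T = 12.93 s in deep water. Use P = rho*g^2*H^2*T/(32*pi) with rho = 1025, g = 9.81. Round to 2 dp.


P = rho * g^2 * H^2 * T / (32 * pi)
P = 1025 * 9.81^2 * 0.59^2 * 12.93 / (32 * pi)
P = 1025 * 96.2361 * 0.3481 * 12.93 / 100.53096
P = 4416.36 W/m

4416.36


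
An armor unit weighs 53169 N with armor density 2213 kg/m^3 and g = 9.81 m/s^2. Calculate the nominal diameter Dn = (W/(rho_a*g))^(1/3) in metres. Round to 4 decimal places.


V = W / (rho_a * g)
V = 53169 / (2213 * 9.81)
V = 53169 / 21709.53
V = 2.449109 m^3
Dn = V^(1/3) = 2.449109^(1/3)
Dn = 1.3479 m

1.3479


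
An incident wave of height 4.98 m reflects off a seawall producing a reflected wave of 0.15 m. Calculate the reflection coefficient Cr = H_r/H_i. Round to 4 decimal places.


Cr = H_r / H_i
Cr = 0.15 / 4.98
Cr = 0.0301

0.0301


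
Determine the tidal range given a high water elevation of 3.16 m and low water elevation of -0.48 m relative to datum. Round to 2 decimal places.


Tidal range = High water - Low water
Tidal range = 3.16 - (-0.48)
Tidal range = 3.64 m

3.64


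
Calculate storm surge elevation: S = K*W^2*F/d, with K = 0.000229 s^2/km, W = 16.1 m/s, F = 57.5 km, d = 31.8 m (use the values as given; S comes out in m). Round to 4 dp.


S = K * W^2 * F / d
W^2 = 16.1^2 = 259.21
S = 0.000229 * 259.21 * 57.5 / 31.8
Numerator = 0.000229 * 259.21 * 57.5 = 3.413148
S = 3.413148 / 31.8 = 0.1073 m

0.1073


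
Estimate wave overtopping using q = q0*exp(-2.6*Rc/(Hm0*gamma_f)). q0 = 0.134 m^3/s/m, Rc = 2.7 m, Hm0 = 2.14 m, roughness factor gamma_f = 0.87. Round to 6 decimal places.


q = q0 * exp(-2.6 * Rc / (Hm0 * gamma_f))
Exponent = -2.6 * 2.7 / (2.14 * 0.87)
= -2.6 * 2.7 / 1.8618
= -3.770545
exp(-3.770545) = 0.023040
q = 0.134 * 0.023040
q = 0.003087 m^3/s/m

0.003087


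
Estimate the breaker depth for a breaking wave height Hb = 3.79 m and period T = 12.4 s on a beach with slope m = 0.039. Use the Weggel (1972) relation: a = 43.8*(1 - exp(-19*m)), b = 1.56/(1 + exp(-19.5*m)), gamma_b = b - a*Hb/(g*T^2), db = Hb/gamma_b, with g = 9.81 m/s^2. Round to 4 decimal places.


a = 43.8 * (1 - exp(-19 * m))
exp(-19 * 0.039) = exp(-0.7410) = 0.476637
a = 43.8 * (1 - 0.476637) = 22.923298
b = 1.56 / (1 + exp(-19.5 * m))
exp(-19.5 * 0.039) = exp(-0.7605) = 0.467433
b = 1.56 / (1 + 0.467433) = 1.063081
Hb / (g * T^2) = 3.79 / (9.81 * 12.4^2) = 3.79 / 1508.3856 = 0.00251262
gamma_b = b - a * Hb/(g*T^2) = 1.063081 - 22.923298 * 0.00251262 = 1.005484
db = Hb / gamma_b = 3.79 / 1.005484
db = 3.7693 m

3.7693


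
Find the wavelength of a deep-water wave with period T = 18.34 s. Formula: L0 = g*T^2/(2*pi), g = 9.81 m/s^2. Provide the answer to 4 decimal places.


L0 = g * T^2 / (2 * pi)
L0 = 9.81 * 18.34^2 / (2 * pi)
L0 = 9.81 * 336.3556 / 6.28319
L0 = 3299.6484 / 6.28319
L0 = 525.1554 m

525.1554


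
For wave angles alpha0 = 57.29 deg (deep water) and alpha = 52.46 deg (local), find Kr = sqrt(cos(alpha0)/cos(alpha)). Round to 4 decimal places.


Kr = sqrt(cos(alpha0) / cos(alpha))
cos(57.29) = 0.540387
cos(52.46) = 0.609315
Kr = sqrt(0.540387 / 0.609315)
Kr = sqrt(0.886876)
Kr = 0.9417

0.9417


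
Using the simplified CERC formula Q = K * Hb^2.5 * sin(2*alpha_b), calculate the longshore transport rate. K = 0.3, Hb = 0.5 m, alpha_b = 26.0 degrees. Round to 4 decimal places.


Q = K * Hb^2.5 * sin(2 * alpha_b)
Hb^2.5 = 0.5^2.5 = 0.176777
sin(2 * 26.0) = sin(52.0) = 0.788011
Q = 0.3 * 0.176777 * 0.788011
Q = 0.0418 m^3/s

0.0418


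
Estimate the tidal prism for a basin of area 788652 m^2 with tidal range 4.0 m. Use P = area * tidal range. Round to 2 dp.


Tidal prism = Area * Tidal range
P = 788652 * 4.0
P = 3154608.00 m^3

3154608.00


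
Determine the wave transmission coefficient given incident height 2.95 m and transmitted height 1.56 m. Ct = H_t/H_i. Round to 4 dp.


Ct = H_t / H_i
Ct = 1.56 / 2.95
Ct = 0.5288

0.5288


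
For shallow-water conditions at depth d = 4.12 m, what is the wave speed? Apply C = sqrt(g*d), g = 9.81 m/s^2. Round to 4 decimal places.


Using the shallow-water approximation:
C = sqrt(g * d) = sqrt(9.81 * 4.12)
C = sqrt(40.4172)
C = 6.3575 m/s

6.3575


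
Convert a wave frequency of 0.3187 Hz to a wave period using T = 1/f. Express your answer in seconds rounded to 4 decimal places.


T = 1 / f
T = 1 / 0.3187
T = 3.1377 s

3.1377


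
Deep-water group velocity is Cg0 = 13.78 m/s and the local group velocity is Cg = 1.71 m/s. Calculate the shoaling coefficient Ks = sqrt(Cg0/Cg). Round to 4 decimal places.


Ks = sqrt(Cg0 / Cg)
Ks = sqrt(13.78 / 1.71)
Ks = sqrt(8.0585)
Ks = 2.8387

2.8387


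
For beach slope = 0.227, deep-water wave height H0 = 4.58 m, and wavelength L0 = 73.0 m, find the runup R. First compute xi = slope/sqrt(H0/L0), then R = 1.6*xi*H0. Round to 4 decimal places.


xi = slope / sqrt(H0/L0)
H0/L0 = 4.58/73.0 = 0.062740
sqrt(0.062740) = 0.250479
xi = 0.227 / 0.250479 = 0.906264
R = 1.6 * xi * H0 = 1.6 * 0.906264 * 4.58
R = 6.6411 m

6.6411


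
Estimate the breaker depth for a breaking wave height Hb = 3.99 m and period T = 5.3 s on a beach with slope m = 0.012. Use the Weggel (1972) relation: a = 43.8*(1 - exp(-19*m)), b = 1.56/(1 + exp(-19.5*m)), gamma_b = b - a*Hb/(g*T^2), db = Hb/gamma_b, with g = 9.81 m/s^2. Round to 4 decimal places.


a = 43.8 * (1 - exp(-19 * m))
exp(-19 * 0.012) = exp(-0.2280) = 0.796124
a = 43.8 * (1 - 0.796124) = 8.929757
b = 1.56 / (1 + exp(-19.5 * m))
exp(-19.5 * 0.012) = exp(-0.2340) = 0.791362
b = 1.56 / (1 + 0.791362) = 0.870846
Hb / (g * T^2) = 3.99 / (9.81 * 5.3^2) = 3.99 / 275.5629 = 0.01447945
gamma_b = b - a * Hb/(g*T^2) = 0.870846 - 8.929757 * 0.01447945 = 0.741548
db = Hb / gamma_b = 3.99 / 0.741548
db = 5.3806 m

5.3806


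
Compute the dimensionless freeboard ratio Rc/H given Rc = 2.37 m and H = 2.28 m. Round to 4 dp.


Relative freeboard = Rc / H
= 2.37 / 2.28
= 1.0395

1.0395


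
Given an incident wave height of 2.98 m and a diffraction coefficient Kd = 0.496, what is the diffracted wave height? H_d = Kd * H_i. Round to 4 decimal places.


H_d = Kd * H_i
H_d = 0.496 * 2.98
H_d = 1.4781 m

1.4781


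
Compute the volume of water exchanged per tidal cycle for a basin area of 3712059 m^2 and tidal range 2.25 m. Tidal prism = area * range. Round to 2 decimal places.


Tidal prism = Area * Tidal range
P = 3712059 * 2.25
P = 8352132.75 m^3

8352132.75


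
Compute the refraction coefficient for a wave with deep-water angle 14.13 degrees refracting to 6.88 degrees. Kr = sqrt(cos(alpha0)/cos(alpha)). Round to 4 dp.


Kr = sqrt(cos(alpha0) / cos(alpha))
cos(14.13) = 0.969744
cos(6.88) = 0.992799
Kr = sqrt(0.969744 / 0.992799)
Kr = sqrt(0.976778)
Kr = 0.9883

0.9883


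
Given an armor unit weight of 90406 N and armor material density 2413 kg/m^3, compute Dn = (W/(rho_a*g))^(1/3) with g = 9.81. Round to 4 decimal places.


V = W / (rho_a * g)
V = 90406 / (2413 * 9.81)
V = 90406 / 23671.53
V = 3.819187 m^3
Dn = V^(1/3) = 3.819187^(1/3)
Dn = 1.5631 m

1.5631


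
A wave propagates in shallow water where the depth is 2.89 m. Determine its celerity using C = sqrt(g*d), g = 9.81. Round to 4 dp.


Using the shallow-water approximation:
C = sqrt(g * d) = sqrt(9.81 * 2.89)
C = sqrt(28.3509)
C = 5.3246 m/s

5.3246


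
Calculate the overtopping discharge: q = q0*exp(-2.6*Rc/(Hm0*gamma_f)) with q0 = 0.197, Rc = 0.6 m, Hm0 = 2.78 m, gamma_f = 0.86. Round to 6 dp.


q = q0 * exp(-2.6 * Rc / (Hm0 * gamma_f))
Exponent = -2.6 * 0.6 / (2.78 * 0.86)
= -2.6 * 0.6 / 2.3908
= -0.652501
exp(-0.652501) = 0.520742
q = 0.197 * 0.520742
q = 0.102586 m^3/s/m

0.102586


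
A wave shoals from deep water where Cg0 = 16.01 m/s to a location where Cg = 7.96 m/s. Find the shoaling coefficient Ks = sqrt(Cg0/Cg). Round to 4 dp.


Ks = sqrt(Cg0 / Cg)
Ks = sqrt(16.01 / 7.96)
Ks = sqrt(2.0113)
Ks = 1.4182

1.4182


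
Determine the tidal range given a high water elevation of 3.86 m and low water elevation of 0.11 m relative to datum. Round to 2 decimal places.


Tidal range = High water - Low water
Tidal range = 3.86 - (0.11)
Tidal range = 3.75 m

3.75


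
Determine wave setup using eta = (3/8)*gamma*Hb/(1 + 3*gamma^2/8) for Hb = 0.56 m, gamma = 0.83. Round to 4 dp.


eta = (3/8) * gamma * Hb / (1 + 3*gamma^2/8)
Numerator = (3/8) * 0.83 * 0.56 = 0.174300
Denominator = 1 + 3*0.83^2/8 = 1 + 0.258338 = 1.258338
eta = 0.174300 / 1.258338
eta = 0.1385 m

0.1385


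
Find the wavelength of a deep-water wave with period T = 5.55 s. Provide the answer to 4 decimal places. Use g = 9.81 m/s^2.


L0 = g * T^2 / (2 * pi)
L0 = 9.81 * 5.55^2 / (2 * pi)
L0 = 9.81 * 30.8025 / 6.28319
L0 = 302.1725 / 6.28319
L0 = 48.0923 m

48.0923


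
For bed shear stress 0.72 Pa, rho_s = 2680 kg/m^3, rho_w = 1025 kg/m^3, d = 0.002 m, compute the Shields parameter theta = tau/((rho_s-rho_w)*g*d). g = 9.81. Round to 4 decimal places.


theta = tau / ((rho_s - rho_w) * g * d)
rho_s - rho_w = 2680 - 1025 = 1655
Denominator = 1655 * 9.81 * 0.002 = 32.471100
theta = 0.72 / 32.471100
theta = 0.0222

0.0222


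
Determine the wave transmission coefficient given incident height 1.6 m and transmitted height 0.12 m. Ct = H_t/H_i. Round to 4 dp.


Ct = H_t / H_i
Ct = 0.12 / 1.6
Ct = 0.0750

0.0750


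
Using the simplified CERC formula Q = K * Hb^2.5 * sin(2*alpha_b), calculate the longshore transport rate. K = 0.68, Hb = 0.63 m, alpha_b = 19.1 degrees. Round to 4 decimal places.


Q = K * Hb^2.5 * sin(2 * alpha_b)
Hb^2.5 = 0.63^2.5 = 0.315030
sin(2 * 19.1) = sin(38.2) = 0.618408
Q = 0.68 * 0.315030 * 0.618408
Q = 0.1325 m^3/s

0.1325


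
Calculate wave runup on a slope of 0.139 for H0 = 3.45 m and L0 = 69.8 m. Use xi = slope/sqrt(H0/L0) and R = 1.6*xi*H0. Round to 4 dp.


xi = slope / sqrt(H0/L0)
H0/L0 = 3.45/69.8 = 0.049427
sqrt(0.049427) = 0.222322
xi = 0.139 / 0.222322 = 0.625220
R = 1.6 * xi * H0 = 1.6 * 0.625220 * 3.45
R = 3.4512 m

3.4512


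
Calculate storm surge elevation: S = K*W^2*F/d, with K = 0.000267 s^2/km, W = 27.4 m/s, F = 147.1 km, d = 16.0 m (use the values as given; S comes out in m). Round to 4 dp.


S = K * W^2 * F / d
W^2 = 27.4^2 = 750.76
S = 0.000267 * 750.76 * 147.1 / 16.0
Numerator = 0.000267 * 750.76 * 147.1 = 29.486625
S = 29.486625 / 16.0 = 1.8429 m

1.8429


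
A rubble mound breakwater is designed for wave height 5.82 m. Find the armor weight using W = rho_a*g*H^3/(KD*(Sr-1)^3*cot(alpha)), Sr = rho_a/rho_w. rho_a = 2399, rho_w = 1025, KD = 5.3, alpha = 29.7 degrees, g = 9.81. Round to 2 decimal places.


Sr = rho_a / rho_w = 2399 / 1025 = 2.340488
(Sr - 1) = 1.340488
(Sr - 1)^3 = 2.408733
cot(29.7) = 1 / tan(29.7) = 1 / 0.570390 = 1.753187
Numerator = 2399 * 9.81 * 5.82^3 = 4639468.2746
Denominator = 5.3 * 2.408733 * 1.753187 = 22.381677
W = 4639468.2746 / 22.381677
W = 207288.68 N

207288.68


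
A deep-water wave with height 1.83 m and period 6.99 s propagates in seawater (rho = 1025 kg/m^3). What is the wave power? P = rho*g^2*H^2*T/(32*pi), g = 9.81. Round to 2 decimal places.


P = rho * g^2 * H^2 * T / (32 * pi)
P = 1025 * 9.81^2 * 1.83^2 * 6.99 / (32 * pi)
P = 1025 * 96.2361 * 3.3489 * 6.99 / 100.53096
P = 22968.96 W/m

22968.96


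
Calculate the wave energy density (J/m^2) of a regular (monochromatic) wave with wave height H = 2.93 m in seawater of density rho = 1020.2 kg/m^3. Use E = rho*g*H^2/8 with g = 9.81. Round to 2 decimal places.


E = (1/8) * rho * g * H^2
E = (1/8) * 1020.2 * 9.81 * 2.93^2
E = 0.125 * 1020.2 * 9.81 * 8.5849
E = 10739.88 J/m^2

10739.88


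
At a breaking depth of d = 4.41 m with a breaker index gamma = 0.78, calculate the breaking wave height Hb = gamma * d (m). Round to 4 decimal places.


Hb = gamma * d
Hb = 0.78 * 4.41
Hb = 3.4398 m

3.4398


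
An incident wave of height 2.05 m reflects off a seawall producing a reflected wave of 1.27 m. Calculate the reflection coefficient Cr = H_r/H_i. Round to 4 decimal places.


Cr = H_r / H_i
Cr = 1.27 / 2.05
Cr = 0.6195

0.6195


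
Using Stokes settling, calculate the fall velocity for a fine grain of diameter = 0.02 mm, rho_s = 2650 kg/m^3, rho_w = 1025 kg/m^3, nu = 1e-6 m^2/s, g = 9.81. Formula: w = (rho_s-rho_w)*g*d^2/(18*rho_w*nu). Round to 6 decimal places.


w = (rho_s - rho_w) * g * d^2 / (18 * rho_w * nu)
d = 0.02 mm = 0.000020 m
rho_s - rho_w = 2650 - 1025 = 1625
Numerator = 1625 * 9.81 * (0.000020)^2 = 0.000006376500
Denominator = 18 * 1025 * 1e-6 = 0.018450
w = 0.000346 m/s

0.000346


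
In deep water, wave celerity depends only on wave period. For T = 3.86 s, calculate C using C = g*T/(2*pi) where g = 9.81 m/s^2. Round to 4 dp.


We use the deep-water celerity formula:
C = g * T / (2 * pi)
C = 9.81 * 3.86 / (2 * 3.14159...)
C = 37.866600 / 6.283185
C = 6.0267 m/s

6.0267


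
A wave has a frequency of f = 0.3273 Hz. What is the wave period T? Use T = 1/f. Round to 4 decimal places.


T = 1 / f
T = 1 / 0.3273
T = 3.0553 s

3.0553


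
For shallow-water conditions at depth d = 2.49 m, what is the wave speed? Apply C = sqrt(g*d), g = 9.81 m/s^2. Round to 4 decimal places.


Using the shallow-water approximation:
C = sqrt(g * d) = sqrt(9.81 * 2.49)
C = sqrt(24.4269)
C = 4.9424 m/s

4.9424


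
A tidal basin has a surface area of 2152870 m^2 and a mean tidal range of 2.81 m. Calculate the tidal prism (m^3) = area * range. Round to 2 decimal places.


Tidal prism = Area * Tidal range
P = 2152870 * 2.81
P = 6049564.70 m^3

6049564.70


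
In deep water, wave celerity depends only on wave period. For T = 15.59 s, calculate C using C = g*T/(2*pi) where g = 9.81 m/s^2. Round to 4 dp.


We use the deep-water celerity formula:
C = g * T / (2 * pi)
C = 9.81 * 15.59 / (2 * 3.14159...)
C = 152.937900 / 6.283185
C = 24.3408 m/s

24.3408


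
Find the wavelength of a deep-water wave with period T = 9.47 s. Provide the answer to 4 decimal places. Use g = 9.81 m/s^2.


L0 = g * T^2 / (2 * pi)
L0 = 9.81 * 9.47^2 / (2 * pi)
L0 = 9.81 * 89.6809 / 6.28319
L0 = 879.7696 / 6.28319
L0 = 140.0197 m

140.0197


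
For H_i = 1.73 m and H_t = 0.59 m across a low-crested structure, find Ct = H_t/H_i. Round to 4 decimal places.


Ct = H_t / H_i
Ct = 0.59 / 1.73
Ct = 0.3410

0.3410


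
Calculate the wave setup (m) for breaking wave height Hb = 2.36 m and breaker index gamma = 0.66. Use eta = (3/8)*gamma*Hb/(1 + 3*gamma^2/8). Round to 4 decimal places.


eta = (3/8) * gamma * Hb / (1 + 3*gamma^2/8)
Numerator = (3/8) * 0.66 * 2.36 = 0.584100
Denominator = 1 + 3*0.66^2/8 = 1 + 0.163350 = 1.163350
eta = 0.584100 / 1.163350
eta = 0.5021 m

0.5021


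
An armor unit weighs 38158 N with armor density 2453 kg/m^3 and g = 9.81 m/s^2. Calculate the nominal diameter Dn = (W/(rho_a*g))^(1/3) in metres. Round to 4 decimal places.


V = W / (rho_a * g)
V = 38158 / (2453 * 9.81)
V = 38158 / 24063.93
V = 1.585693 m^3
Dn = V^(1/3) = 1.585693^(1/3)
Dn = 1.1661 m

1.1661


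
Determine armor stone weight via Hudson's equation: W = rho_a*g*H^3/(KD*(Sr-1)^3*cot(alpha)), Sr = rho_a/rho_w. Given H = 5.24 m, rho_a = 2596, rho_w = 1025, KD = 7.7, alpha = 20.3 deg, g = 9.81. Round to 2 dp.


Sr = rho_a / rho_w = 2596 / 1025 = 2.532683
(Sr - 1) = 1.532683
(Sr - 1)^3 = 3.600451
cot(20.3) = 1 / tan(20.3) = 1 / 0.369911 = 2.703351
Numerator = 2596 * 9.81 * 5.24^3 = 3664102.0131
Denominator = 7.7 * 3.600451 * 2.703351 = 74.946295
W = 3664102.0131 / 74.946295
W = 48889.70 N

48889.70


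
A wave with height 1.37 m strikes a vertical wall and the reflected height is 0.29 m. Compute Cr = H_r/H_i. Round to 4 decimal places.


Cr = H_r / H_i
Cr = 0.29 / 1.37
Cr = 0.2117

0.2117


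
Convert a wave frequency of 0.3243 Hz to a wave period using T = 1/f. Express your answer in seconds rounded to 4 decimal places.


T = 1 / f
T = 1 / 0.3243
T = 3.0836 s

3.0836


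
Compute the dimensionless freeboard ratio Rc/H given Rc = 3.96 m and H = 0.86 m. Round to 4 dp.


Relative freeboard = Rc / H
= 3.96 / 0.86
= 4.6047

4.6047


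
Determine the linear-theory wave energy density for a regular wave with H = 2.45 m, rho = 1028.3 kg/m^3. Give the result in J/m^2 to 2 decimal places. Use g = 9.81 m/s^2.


E = (1/8) * rho * g * H^2
E = (1/8) * 1028.3 * 9.81 * 2.45^2
E = 0.125 * 1028.3 * 9.81 * 6.0025
E = 7568.87 J/m^2

7568.87


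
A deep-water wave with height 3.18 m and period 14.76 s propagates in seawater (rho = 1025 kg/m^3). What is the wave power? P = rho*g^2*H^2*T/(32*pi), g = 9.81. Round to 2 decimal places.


P = rho * g^2 * H^2 * T / (32 * pi)
P = 1025 * 9.81^2 * 3.18^2 * 14.76 / (32 * pi)
P = 1025 * 96.2361 * 10.1124 * 14.76 / 100.53096
P = 146454.47 W/m

146454.47


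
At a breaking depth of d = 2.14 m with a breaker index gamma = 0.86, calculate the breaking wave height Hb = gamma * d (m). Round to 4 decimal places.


Hb = gamma * d
Hb = 0.86 * 2.14
Hb = 1.8404 m

1.8404


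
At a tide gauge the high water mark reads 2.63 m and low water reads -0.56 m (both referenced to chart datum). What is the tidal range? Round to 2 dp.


Tidal range = High water - Low water
Tidal range = 2.63 - (-0.56)
Tidal range = 3.19 m

3.19


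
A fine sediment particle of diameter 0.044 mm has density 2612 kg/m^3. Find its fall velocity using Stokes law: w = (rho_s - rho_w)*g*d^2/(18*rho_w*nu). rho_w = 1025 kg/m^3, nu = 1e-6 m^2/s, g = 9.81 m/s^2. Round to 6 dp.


w = (rho_s - rho_w) * g * d^2 / (18 * rho_w * nu)
d = 0.044 mm = 0.000044 m
rho_s - rho_w = 2612 - 1025 = 1587
Numerator = 1587 * 9.81 * (0.000044)^2 = 0.000030140558
Denominator = 18 * 1025 * 1e-6 = 0.018450
w = 0.001634 m/s

0.001634


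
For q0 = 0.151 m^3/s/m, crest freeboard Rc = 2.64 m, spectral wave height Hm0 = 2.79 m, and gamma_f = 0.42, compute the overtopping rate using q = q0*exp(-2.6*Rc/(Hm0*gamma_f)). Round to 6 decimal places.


q = q0 * exp(-2.6 * Rc / (Hm0 * gamma_f))
Exponent = -2.6 * 2.64 / (2.79 * 0.42)
= -2.6 * 2.64 / 1.1718
= -5.857655
exp(-5.857655) = 0.002858
q = 0.151 * 0.002858
q = 0.000432 m^3/s/m

0.000432


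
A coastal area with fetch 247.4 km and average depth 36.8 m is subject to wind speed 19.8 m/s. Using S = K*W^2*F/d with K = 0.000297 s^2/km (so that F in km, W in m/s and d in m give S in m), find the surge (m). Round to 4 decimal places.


S = K * W^2 * F / d
W^2 = 19.8^2 = 392.04
S = 0.000297 * 392.04 * 247.4 / 36.8
Numerator = 0.000297 * 392.04 * 247.4 = 28.806237
S = 28.806237 / 36.8 = 0.7828 m

0.7828


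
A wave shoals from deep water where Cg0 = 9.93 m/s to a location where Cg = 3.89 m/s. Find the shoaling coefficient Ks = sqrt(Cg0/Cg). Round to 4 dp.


Ks = sqrt(Cg0 / Cg)
Ks = sqrt(9.93 / 3.89)
Ks = sqrt(2.5527)
Ks = 1.5977

1.5977


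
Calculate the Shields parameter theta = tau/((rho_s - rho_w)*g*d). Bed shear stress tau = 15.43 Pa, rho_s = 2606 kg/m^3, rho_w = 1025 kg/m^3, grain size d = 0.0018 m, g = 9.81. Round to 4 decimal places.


theta = tau / ((rho_s - rho_w) * g * d)
rho_s - rho_w = 2606 - 1025 = 1581
Denominator = 1581 * 9.81 * 0.0018 = 27.917298
theta = 15.43 / 27.917298
theta = 0.5527

0.5527


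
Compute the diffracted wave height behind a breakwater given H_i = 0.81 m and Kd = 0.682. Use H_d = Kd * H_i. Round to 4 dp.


H_d = Kd * H_i
H_d = 0.682 * 0.81
H_d = 0.5524 m

0.5524


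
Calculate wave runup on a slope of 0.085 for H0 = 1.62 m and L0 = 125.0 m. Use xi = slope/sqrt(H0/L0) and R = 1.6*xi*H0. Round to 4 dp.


xi = slope / sqrt(H0/L0)
H0/L0 = 1.62/125.0 = 0.012960
sqrt(0.012960) = 0.113842
xi = 0.085 / 0.113842 = 0.746649
R = 1.6 * xi * H0 = 1.6 * 0.746649 * 1.62
R = 1.9353 m

1.9353


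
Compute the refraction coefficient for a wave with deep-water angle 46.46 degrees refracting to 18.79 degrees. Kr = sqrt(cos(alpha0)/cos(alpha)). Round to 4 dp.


Kr = sqrt(cos(alpha0) / cos(alpha))
cos(46.46) = 0.688861
cos(18.79) = 0.946705
Kr = sqrt(0.688861 / 0.946705)
Kr = sqrt(0.727640)
Kr = 0.8530

0.8530


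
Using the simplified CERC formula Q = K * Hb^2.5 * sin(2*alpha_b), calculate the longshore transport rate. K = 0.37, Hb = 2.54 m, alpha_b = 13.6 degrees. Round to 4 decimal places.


Q = K * Hb^2.5 * sin(2 * alpha_b)
Hb^2.5 = 2.54^2.5 = 10.282158
sin(2 * 13.6) = sin(27.2) = 0.457098
Q = 0.37 * 10.282158 * 0.457098
Q = 1.7390 m^3/s

1.7390


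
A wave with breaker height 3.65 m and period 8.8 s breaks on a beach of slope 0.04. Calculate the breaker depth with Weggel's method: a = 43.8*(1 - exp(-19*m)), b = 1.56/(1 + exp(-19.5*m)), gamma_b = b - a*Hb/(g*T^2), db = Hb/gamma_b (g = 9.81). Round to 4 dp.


a = 43.8 * (1 - exp(-19 * m))
exp(-19 * 0.04) = exp(-0.7600) = 0.467666
a = 43.8 * (1 - 0.467666) = 23.316210
b = 1.56 / (1 + exp(-19.5 * m))
exp(-19.5 * 0.04) = exp(-0.7800) = 0.458406
b = 1.56 / (1 + 0.458406) = 1.069661
Hb / (g * T^2) = 3.65 / (9.81 * 8.8^2) = 3.65 / 759.6864 = 0.00480461
gamma_b = b - a * Hb/(g*T^2) = 1.069661 - 23.316210 * 0.00480461 = 0.957636
db = Hb / gamma_b = 3.65 / 0.957636
db = 3.8115 m

3.8115


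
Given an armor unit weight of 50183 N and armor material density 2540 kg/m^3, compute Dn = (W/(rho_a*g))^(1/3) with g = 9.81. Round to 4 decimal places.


V = W / (rho_a * g)
V = 50183 / (2540 * 9.81)
V = 50183 / 24917.40
V = 2.013974 m^3
Dn = V^(1/3) = 2.013974^(1/3)
Dn = 1.2628 m

1.2628


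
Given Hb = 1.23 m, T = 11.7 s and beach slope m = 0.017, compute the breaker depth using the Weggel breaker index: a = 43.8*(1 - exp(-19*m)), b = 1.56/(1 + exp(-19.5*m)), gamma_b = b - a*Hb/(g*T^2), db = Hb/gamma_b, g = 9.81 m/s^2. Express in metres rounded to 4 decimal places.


a = 43.8 * (1 - exp(-19 * m))
exp(-19 * 0.017) = exp(-0.3230) = 0.723974
a = 43.8 * (1 - 0.723974) = 12.089945
b = 1.56 / (1 + exp(-19.5 * m))
exp(-19.5 * 0.017) = exp(-0.3315) = 0.717846
b = 1.56 / (1 + 0.717846) = 0.908114
Hb / (g * T^2) = 1.23 / (9.81 * 11.7^2) = 1.23 / 1342.8909 = 0.00091593
gamma_b = b - a * Hb/(g*T^2) = 0.908114 - 12.089945 * 0.00091593 = 0.897040
db = Hb / gamma_b = 1.23 / 0.897040
db = 1.3712 m

1.3712


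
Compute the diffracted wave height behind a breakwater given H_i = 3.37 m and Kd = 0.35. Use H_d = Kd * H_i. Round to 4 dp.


H_d = Kd * H_i
H_d = 0.35 * 3.37
H_d = 1.1795 m

1.1795


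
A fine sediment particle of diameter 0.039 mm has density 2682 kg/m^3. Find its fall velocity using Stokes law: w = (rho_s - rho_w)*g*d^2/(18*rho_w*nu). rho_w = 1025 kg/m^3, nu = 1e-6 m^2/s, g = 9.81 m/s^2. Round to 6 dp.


w = (rho_s - rho_w) * g * d^2 / (18 * rho_w * nu)
d = 0.039 mm = 0.000039 m
rho_s - rho_w = 2682 - 1025 = 1657
Numerator = 1657 * 9.81 * (0.000039)^2 = 0.000024724114
Denominator = 18 * 1025 * 1e-6 = 0.018450
w = 0.001340 m/s

0.001340


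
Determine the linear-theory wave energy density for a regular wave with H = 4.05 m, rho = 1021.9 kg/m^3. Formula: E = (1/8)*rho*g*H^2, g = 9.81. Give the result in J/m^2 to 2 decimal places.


E = (1/8) * rho * g * H^2
E = (1/8) * 1021.9 * 9.81 * 4.05^2
E = 0.125 * 1021.9 * 9.81 * 16.4025
E = 20554.05 J/m^2

20554.05


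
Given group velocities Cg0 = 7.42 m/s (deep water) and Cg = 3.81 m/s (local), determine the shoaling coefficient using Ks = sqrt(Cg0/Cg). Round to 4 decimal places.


Ks = sqrt(Cg0 / Cg)
Ks = sqrt(7.42 / 3.81)
Ks = sqrt(1.9475)
Ks = 1.3955

1.3955


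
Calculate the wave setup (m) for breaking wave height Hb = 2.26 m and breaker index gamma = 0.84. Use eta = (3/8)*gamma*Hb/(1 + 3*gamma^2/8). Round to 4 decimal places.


eta = (3/8) * gamma * Hb / (1 + 3*gamma^2/8)
Numerator = (3/8) * 0.84 * 2.26 = 0.711900
Denominator = 1 + 3*0.84^2/8 = 1 + 0.264600 = 1.264600
eta = 0.711900 / 1.264600
eta = 0.5629 m

0.5629


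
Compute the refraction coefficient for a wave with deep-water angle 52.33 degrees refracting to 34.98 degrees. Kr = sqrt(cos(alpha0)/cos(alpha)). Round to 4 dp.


Kr = sqrt(cos(alpha0) / cos(alpha))
cos(52.33) = 0.611113
cos(34.98) = 0.819352
Kr = sqrt(0.611113 / 0.819352)
Kr = sqrt(0.745849)
Kr = 0.8636

0.8636


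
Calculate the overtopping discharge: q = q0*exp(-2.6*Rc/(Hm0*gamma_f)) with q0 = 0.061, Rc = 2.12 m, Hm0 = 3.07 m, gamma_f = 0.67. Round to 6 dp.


q = q0 * exp(-2.6 * Rc / (Hm0 * gamma_f))
Exponent = -2.6 * 2.12 / (3.07 * 0.67)
= -2.6 * 2.12 / 2.0569
= -2.679761
exp(-2.679761) = 0.068580
q = 0.061 * 0.068580
q = 0.004183 m^3/s/m

0.004183


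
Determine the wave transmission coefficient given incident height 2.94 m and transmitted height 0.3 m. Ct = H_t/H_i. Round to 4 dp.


Ct = H_t / H_i
Ct = 0.3 / 2.94
Ct = 0.1020

0.1020


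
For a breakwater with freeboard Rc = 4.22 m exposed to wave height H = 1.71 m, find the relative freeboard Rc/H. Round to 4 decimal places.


Relative freeboard = Rc / H
= 4.22 / 1.71
= 2.4678

2.4678


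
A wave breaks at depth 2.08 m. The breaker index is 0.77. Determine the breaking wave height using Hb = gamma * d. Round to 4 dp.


Hb = gamma * d
Hb = 0.77 * 2.08
Hb = 1.6016 m

1.6016


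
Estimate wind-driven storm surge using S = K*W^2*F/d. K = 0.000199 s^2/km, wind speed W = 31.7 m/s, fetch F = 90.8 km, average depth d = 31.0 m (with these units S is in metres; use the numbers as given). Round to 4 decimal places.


S = K * W^2 * F / d
W^2 = 31.7^2 = 1004.89
S = 0.000199 * 1004.89 * 90.8 / 31.0
Numerator = 0.000199 * 1004.89 * 90.8 = 18.157558
S = 18.157558 / 31.0 = 0.5857 m

0.5857


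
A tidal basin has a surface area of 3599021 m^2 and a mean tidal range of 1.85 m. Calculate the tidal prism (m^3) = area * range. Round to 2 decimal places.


Tidal prism = Area * Tidal range
P = 3599021 * 1.85
P = 6658188.85 m^3

6658188.85


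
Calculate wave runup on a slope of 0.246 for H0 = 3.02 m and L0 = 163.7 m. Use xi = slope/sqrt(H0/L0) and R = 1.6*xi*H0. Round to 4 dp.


xi = slope / sqrt(H0/L0)
H0/L0 = 3.02/163.7 = 0.018448
sqrt(0.018448) = 0.135825
xi = 0.246 / 0.135825 = 1.811156
R = 1.6 * xi * H0 = 1.6 * 1.811156 * 3.02
R = 8.7515 m

8.7515


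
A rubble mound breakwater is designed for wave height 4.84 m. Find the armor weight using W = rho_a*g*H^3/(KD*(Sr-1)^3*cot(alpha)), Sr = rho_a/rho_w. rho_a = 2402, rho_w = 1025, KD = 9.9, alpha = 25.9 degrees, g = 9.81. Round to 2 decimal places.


Sr = rho_a / rho_w = 2402 / 1025 = 2.343415
(Sr - 1) = 1.343415
(Sr - 1)^3 = 2.424545
cot(25.9) = 1 / tan(25.9) = 1 / 0.485574 = 2.059419
Numerator = 2402 * 9.81 * 4.84^3 = 2671640.9735
Denominator = 9.9 * 2.424545 * 2.059419 = 49.432215
W = 2671640.9735 / 49.432215
W = 54046.56 N

54046.56


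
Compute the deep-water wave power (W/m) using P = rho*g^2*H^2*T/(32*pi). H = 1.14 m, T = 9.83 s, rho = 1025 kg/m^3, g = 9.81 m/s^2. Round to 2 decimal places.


P = rho * g^2 * H^2 * T / (32 * pi)
P = 1025 * 9.81^2 * 1.14^2 * 9.83 / (32 * pi)
P = 1025 * 96.2361 * 1.2996 * 9.83 / 100.53096
P = 12535.03 W/m

12535.03


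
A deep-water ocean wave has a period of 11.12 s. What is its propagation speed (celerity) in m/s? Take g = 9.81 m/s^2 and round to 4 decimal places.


We use the deep-water celerity formula:
C = g * T / (2 * pi)
C = 9.81 * 11.12 / (2 * 3.14159...)
C = 109.087200 / 6.283185
C = 17.3618 m/s

17.3618


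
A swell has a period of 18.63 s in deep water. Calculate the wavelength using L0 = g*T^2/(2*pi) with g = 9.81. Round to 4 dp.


L0 = g * T^2 / (2 * pi)
L0 = 9.81 * 18.63^2 / (2 * pi)
L0 = 9.81 * 347.0769 / 6.28319
L0 = 3404.8244 / 6.28319
L0 = 541.8946 m

541.8946


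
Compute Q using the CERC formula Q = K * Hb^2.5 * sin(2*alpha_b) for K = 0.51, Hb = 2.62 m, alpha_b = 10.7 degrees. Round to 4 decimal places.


Q = K * Hb^2.5 * sin(2 * alpha_b)
Hb^2.5 = 2.62^2.5 = 11.111002
sin(2 * 10.7) = sin(21.4) = 0.364877
Q = 0.51 * 11.111002 * 0.364877
Q = 2.0676 m^3/s

2.0676


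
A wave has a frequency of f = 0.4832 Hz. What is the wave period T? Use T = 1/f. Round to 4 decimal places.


T = 1 / f
T = 1 / 0.4832
T = 2.0695 s

2.0695


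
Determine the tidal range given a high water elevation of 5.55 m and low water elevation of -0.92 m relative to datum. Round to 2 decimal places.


Tidal range = High water - Low water
Tidal range = 5.55 - (-0.92)
Tidal range = 6.47 m

6.47


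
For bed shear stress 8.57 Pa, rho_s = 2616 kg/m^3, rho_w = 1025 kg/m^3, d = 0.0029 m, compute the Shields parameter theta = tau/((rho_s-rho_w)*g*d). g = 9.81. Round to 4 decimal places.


theta = tau / ((rho_s - rho_w) * g * d)
rho_s - rho_w = 2616 - 1025 = 1591
Denominator = 1591 * 9.81 * 0.0029 = 45.262359
theta = 8.57 / 45.262359
theta = 0.1893

0.1893


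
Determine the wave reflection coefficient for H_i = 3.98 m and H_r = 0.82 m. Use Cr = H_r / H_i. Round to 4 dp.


Cr = H_r / H_i
Cr = 0.82 / 3.98
Cr = 0.2060

0.2060


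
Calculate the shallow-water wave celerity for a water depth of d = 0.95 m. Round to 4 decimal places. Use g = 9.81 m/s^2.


Using the shallow-water approximation:
C = sqrt(g * d) = sqrt(9.81 * 0.95)
C = sqrt(9.3195)
C = 3.0528 m/s

3.0528
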